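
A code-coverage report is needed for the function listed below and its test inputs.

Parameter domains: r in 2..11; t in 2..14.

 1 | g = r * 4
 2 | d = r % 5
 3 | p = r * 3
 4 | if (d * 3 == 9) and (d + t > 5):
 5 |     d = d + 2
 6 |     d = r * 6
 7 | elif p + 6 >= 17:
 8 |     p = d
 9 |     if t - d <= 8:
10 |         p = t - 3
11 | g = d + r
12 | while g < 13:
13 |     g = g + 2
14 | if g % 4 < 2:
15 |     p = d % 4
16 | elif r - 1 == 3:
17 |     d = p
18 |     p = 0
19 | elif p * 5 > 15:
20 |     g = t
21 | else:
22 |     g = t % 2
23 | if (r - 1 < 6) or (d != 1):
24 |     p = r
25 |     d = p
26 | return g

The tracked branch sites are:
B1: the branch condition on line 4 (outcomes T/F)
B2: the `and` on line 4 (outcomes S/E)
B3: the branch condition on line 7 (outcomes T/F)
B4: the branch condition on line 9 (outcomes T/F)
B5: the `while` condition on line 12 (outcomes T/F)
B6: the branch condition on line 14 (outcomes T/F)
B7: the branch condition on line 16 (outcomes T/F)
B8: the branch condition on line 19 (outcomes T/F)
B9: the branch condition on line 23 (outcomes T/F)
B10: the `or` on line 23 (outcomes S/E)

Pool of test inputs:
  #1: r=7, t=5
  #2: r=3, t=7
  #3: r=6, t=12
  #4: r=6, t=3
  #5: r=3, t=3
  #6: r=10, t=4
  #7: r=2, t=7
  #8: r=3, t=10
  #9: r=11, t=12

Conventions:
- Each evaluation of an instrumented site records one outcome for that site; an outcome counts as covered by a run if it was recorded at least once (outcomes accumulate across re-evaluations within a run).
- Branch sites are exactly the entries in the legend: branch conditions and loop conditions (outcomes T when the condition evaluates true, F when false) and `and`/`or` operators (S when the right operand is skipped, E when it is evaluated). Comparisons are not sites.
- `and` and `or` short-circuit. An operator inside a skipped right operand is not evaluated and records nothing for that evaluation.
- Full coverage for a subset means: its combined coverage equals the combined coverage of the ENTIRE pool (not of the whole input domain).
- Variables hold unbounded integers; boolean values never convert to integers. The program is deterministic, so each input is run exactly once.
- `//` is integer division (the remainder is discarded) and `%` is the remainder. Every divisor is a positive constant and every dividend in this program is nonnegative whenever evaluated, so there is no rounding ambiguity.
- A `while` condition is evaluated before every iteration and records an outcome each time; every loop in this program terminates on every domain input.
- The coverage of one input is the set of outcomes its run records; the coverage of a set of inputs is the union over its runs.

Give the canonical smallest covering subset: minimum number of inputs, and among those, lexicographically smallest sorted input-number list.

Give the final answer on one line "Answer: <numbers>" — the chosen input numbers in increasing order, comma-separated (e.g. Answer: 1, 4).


test 1 (r=7, t=5) fires B2->S, B1->F, B3->T, B4->T, B5->T, B5->T, B5->F, B6->T, B10->E, B9->T; hits B1=F, B2=S, B3=T, B4=T, B5=T, B5=F, B6=T, B9=T, B10=E
test 2 (r=3, t=7) fires B2->E, B1->T, B5->F, B6->T, B10->S, B9->T; hits B1=T, B2=E, B5=F, B6=T, B9=T, B10=S
test 3 (r=6, t=12) fires B2->S, B1->F, B3->T, B4->F, B5->T, B5->T, B5->T, B5->F, B6->T, B10->S, B9->T; hits B1=F, B2=S, B3=T, B4=F, B5=T, B5=F, B6=T, B9=T, B10=S
test 4 (r=6, t=3) fires B2->S, B1->F, B3->T, B4->T, B5->T, B5->T, B5->T, B5->F, B6->T, B10->S, B9->T; hits B1=F, B2=S, B3=T, B4=T, B5=T, B5=F, B6=T, B9=T, B10=S
test 5 (r=3, t=3) fires B2->E, B1->T, B5->F, B6->T, B10->S, B9->T; hits B1=T, B2=E, B5=F, B6=T, B9=T, B10=S
test 6 (r=10, t=4) fires B2->S, B1->F, B3->T, B4->T, B5->T, B5->T, B5->F, B6->F, B7->F, B8->F, B10->E, B9->T; hits B1=F, B2=S, B3=T, B4=T, B5=T, B5=F, B6=F, B7=F, B8=F, B9=T, B10=E
test 7 (r=2, t=7) fires B2->S, B1->F, B3->F, B5->T, B5->T, B5->T, B5->T, B5->T, B5->F, B6->F, B7->F, B8->T, B10->S, B9->T; hits B1=F, B2=S, B3=F, B5=T, B5=F, B6=F, B7=F, B8=T, B9=T, B10=S
test 8 (r=3, t=10) fires B2->E, B1->T, B5->F, B6->T, B10->S, B9->T; hits B1=T, B2=E, B5=F, B6=T, B9=T, B10=S
test 9 (r=11, t=12) fires B2->S, B1->F, B3->T, B4->F, B5->T, B5->F, B6->F, B7->F, B8->F, B10->E, B9->F; hits B1=F, B2=S, B3=T, B4=F, B5=T, B5=F, B6=F, B7=F, B8=F, B9=F, B10=E
the full pool covers 19 outcomes: B1=T, B1=F, B2=S, B2=E, B3=T, B3=F, B4=T, B4=F, B5=T, B5=F, B6=T, B6=F, B7=F, B8=T, B8=F, B9=T, B9=F, B10=S, B10=E
every size-1 subset falls short of the 19 outcomes (best: 11/19)
every size-2 subset falls short of the 19 outcomes (best: 16/19)
every size-3 subset falls short of the 19 outcomes (best: 18/19)
size 4: inputs {1, 2, 7, 9} cover all 19 outcomes, and no lexicographically smaller subset of this size does
Answer: 1, 2, 7, 9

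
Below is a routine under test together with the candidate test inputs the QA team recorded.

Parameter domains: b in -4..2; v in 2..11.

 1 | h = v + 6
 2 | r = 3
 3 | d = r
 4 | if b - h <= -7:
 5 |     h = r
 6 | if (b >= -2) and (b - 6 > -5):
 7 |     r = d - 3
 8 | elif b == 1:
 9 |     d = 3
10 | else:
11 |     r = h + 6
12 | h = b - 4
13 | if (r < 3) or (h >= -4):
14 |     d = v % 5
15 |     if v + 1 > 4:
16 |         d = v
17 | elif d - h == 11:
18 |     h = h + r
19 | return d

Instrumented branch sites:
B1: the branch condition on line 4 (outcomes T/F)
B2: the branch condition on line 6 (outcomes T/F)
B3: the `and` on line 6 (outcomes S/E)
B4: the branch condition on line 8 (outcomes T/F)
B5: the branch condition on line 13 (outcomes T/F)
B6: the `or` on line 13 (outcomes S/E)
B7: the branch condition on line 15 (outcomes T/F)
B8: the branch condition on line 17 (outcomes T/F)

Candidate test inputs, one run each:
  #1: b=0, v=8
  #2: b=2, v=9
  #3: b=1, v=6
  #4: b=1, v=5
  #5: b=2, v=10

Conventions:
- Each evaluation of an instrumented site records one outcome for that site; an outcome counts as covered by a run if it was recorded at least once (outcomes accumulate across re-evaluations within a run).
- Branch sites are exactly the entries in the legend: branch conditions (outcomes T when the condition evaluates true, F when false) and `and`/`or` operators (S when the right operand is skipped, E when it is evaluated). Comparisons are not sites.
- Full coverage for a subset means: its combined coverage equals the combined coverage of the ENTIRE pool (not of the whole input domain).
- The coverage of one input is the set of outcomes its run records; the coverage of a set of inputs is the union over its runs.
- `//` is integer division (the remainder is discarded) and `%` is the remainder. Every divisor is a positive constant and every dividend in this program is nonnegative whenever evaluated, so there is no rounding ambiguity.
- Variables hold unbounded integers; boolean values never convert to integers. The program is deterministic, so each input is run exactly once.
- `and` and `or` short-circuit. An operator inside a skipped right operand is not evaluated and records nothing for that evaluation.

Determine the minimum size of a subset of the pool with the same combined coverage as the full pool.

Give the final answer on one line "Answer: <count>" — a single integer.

input #1, b=0, v=8: outcomes B1=T, B2=F, B3=E, B4=F, B5=T, B6=E, B7=T
input #2, b=2, v=9: outcomes B1=T, B2=T, B3=E, B5=T, B6=S, B7=T
input #3, b=1, v=6: outcomes B1=T, B2=F, B3=E, B4=T, B5=T, B6=E, B7=T
input #4, b=1, v=5: outcomes B1=T, B2=F, B3=E, B4=T, B5=T, B6=E, B7=T
input #5, b=2, v=10: outcomes B1=T, B2=T, B3=E, B5=T, B6=S, B7=T
the full pool covers 10 outcomes: B1=T, B2=T, B2=F, B3=E, B4=T, B4=F, B5=T, B6=S, B6=E, B7=T
checked all size-1 subsets: none covers 10 outcomes (max 7/10)
checked all size-2 subsets: none covers 10 outcomes (max 9/10)
the canonical winner is {1, 2, 3}: size 3, full 10-outcome coverage, earliest index list among size-3 covers

Answer: 3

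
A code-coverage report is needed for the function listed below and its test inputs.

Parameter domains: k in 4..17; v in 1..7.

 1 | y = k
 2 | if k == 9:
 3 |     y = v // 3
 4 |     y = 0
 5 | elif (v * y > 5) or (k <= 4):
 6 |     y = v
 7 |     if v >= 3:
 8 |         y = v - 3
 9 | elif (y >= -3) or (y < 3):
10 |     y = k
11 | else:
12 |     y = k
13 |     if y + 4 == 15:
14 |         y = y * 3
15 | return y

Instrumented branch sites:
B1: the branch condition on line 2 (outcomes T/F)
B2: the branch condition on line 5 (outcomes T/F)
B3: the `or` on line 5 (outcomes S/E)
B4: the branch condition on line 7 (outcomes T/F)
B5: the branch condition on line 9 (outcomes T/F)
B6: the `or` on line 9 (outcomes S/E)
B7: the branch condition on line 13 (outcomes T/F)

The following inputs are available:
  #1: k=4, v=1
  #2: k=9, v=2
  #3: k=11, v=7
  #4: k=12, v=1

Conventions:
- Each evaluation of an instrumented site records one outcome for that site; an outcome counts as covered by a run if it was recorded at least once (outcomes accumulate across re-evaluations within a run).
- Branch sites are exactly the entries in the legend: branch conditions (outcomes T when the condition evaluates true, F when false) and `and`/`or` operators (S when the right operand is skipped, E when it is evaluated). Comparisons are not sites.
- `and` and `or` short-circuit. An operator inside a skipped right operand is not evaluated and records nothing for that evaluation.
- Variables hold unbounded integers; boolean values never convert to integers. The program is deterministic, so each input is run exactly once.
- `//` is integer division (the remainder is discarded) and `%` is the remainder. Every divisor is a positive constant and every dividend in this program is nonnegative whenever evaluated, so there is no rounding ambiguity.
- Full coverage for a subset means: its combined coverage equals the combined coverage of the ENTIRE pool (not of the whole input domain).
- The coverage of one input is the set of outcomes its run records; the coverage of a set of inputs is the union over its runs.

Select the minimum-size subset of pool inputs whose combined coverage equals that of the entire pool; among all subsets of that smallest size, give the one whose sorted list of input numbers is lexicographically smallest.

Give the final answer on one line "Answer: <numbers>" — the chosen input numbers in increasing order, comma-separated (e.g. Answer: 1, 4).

test 1 (k=4, v=1) fires B1->F, B3->E, B2->T, B4->F; hits B1=F, B2=T, B3=E, B4=F
test 2 (k=9, v=2) fires B1->T; hits B1=T
test 3 (k=11, v=7) fires B1->F, B3->S, B2->T, B4->T; hits B1=F, B2=T, B3=S, B4=T
test 4 (k=12, v=1) fires B1->F, B3->S, B2->T, B4->F; hits B1=F, B2=T, B3=S, B4=F
pool-wide coverage (7 outcomes): B1=T, B1=F, B2=T, B3=S, B3=E, B4=T, B4=F
no size-1 subset reaches all 7 outcomes (best union: 4/7)
no size-2 subset reaches all 7 outcomes (best union: 6/7)
the canonical winner is {1, 2, 3}: size 3, full 7-outcome coverage, earliest index list among size-3 covers

Answer: 1, 2, 3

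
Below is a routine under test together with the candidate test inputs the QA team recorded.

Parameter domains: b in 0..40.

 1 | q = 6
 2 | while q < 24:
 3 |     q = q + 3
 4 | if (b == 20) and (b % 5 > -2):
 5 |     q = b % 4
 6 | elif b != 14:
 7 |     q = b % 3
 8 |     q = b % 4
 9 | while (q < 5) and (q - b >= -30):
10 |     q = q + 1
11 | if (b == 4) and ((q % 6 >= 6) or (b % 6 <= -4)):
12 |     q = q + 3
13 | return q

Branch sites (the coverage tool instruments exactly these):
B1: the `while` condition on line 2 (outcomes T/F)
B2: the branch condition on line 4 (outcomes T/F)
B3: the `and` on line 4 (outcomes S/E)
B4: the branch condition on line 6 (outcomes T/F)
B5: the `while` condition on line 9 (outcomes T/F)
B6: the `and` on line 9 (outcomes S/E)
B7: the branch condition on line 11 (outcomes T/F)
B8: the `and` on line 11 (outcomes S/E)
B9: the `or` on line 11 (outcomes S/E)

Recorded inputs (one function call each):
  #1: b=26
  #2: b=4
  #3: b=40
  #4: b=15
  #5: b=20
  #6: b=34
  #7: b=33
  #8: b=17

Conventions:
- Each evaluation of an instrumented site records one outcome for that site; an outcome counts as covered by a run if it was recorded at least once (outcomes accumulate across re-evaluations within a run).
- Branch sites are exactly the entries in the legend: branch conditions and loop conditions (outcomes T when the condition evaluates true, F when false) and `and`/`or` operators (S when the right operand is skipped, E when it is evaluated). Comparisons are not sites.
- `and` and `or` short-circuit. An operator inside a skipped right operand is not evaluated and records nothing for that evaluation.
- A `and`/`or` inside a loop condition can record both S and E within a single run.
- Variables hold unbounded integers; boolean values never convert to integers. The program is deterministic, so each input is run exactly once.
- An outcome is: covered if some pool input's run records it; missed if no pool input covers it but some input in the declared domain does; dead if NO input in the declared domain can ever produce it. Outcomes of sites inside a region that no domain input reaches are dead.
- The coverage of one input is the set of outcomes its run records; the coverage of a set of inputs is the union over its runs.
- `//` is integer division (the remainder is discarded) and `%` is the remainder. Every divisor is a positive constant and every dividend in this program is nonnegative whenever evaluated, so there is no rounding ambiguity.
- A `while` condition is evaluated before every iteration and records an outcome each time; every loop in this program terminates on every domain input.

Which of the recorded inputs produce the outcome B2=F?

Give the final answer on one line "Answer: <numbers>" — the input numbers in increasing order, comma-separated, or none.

input #1 (b=26): covers B2=F
input #2 (b=4): covers B2=F
input #3 (b=40): covers B2=F
input #4 (b=15): covers B2=F
input #5 (b=20): misses B2=F
input #6 (b=34): covers B2=F
input #7 (b=33): covers B2=F
input #8 (b=17): covers B2=F

Answer: 1, 2, 3, 4, 6, 7, 8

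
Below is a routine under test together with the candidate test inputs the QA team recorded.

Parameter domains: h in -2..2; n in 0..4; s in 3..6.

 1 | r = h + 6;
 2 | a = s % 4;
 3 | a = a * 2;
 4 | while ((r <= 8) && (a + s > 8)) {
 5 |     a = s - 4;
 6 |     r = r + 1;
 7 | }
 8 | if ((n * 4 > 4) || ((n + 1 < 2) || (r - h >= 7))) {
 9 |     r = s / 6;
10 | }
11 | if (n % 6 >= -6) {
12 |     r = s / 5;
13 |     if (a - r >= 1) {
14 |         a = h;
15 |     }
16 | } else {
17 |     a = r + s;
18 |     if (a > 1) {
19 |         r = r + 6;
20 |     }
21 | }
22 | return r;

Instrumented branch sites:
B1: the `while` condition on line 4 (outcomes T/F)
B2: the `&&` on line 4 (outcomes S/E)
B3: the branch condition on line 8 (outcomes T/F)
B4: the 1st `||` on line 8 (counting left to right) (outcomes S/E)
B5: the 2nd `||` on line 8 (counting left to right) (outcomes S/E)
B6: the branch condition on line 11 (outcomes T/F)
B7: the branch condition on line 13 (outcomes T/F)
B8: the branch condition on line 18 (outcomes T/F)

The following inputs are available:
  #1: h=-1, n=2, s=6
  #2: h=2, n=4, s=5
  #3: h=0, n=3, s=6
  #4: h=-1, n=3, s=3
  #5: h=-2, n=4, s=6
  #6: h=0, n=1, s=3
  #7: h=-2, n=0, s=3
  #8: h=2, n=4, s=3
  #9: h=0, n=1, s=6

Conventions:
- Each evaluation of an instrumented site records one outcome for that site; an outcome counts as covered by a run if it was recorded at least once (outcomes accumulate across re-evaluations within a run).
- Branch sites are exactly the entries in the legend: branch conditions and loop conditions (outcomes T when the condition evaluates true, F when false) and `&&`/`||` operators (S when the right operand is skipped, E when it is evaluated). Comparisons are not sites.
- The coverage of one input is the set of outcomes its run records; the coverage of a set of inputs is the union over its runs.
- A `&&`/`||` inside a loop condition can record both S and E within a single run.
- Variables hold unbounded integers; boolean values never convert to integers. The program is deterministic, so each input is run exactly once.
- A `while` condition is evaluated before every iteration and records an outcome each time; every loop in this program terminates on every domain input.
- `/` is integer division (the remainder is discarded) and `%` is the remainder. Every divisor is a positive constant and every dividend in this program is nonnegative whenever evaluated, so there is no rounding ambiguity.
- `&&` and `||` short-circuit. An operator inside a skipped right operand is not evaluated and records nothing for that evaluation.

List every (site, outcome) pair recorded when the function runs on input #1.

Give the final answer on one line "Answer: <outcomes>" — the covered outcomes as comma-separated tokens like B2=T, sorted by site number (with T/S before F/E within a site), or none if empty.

Simulating input #1 (h=-1, n=2, s=6) step by step:
  B2->E, B1->T, B2->E, B1->F, B4->S, B3->T, B6->T, B7->T
collecting distinct outcomes: B1=T, B1=F, B2=E, B3=T, B4=S, B6=T, B7=T

Answer: B1=T, B1=F, B2=E, B3=T, B4=S, B6=T, B7=T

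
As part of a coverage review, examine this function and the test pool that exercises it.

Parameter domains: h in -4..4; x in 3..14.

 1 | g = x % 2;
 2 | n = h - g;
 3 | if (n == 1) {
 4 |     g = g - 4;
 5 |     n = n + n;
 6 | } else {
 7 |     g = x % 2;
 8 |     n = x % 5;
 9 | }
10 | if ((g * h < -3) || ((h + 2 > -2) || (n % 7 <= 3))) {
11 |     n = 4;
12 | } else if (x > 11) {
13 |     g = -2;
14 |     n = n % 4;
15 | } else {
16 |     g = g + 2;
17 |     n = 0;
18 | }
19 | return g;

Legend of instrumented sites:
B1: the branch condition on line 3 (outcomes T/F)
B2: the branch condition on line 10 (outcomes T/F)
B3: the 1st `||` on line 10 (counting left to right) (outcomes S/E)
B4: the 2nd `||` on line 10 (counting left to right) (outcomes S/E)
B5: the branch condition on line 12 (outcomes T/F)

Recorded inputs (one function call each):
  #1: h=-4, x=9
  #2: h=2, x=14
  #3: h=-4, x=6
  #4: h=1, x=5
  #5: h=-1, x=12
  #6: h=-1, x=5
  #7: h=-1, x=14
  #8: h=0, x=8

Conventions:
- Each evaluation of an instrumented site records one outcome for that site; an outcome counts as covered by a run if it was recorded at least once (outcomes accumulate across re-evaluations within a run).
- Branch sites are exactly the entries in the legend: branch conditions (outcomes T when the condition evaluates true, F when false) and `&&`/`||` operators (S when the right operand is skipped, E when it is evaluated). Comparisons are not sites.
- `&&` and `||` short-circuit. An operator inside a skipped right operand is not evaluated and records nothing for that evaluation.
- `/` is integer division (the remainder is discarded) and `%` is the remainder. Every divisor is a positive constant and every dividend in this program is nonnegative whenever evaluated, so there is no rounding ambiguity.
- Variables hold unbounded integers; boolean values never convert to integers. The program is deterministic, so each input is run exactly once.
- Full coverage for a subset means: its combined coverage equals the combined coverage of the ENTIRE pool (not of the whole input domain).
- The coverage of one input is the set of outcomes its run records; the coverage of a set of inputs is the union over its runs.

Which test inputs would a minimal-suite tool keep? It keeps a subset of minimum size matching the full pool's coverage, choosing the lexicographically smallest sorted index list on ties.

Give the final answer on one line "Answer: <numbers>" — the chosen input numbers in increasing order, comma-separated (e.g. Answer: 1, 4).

input #1 (h=-4, x=9): events B1->F, B3->S, B2->T; covers B1=F, B2=T, B3=S
input #2 (h=2, x=14): events B1->F, B3->E, B4->S, B2->T; covers B1=F, B2=T, B3=E, B4=S
input #3 (h=-4, x=6): events B1->F, B3->E, B4->E, B2->T; covers B1=F, B2=T, B3=E, B4=E
input #4 (h=1, x=5): events B1->F, B3->E, B4->S, B2->T; covers B1=F, B2=T, B3=E, B4=S
input #5 (h=-1, x=12): events B1->F, B3->E, B4->S, B2->T; covers B1=F, B2=T, B3=E, B4=S
input #6 (h=-1, x=5): events B1->F, B3->E, B4->S, B2->T; covers B1=F, B2=T, B3=E, B4=S
input #7 (h=-1, x=14): events B1->F, B3->E, B4->S, B2->T; covers B1=F, B2=T, B3=E, B4=S
input #8 (h=0, x=8): events B1->F, B3->E, B4->S, B2->T; covers B1=F, B2=T, B3=E, B4=S
together the pool reaches 6 outcomes: B1=F, B2=T, B3=S, B3=E, B4=S, B4=E
no size-1 subset reaches all 6 outcomes (best union: 4/6)
no size-2 subset reaches all 6 outcomes (best union: 5/6)
the canonical winner is {1, 2, 3}: size 3, full 6-outcome coverage, earliest index list among size-3 covers

Answer: 1, 2, 3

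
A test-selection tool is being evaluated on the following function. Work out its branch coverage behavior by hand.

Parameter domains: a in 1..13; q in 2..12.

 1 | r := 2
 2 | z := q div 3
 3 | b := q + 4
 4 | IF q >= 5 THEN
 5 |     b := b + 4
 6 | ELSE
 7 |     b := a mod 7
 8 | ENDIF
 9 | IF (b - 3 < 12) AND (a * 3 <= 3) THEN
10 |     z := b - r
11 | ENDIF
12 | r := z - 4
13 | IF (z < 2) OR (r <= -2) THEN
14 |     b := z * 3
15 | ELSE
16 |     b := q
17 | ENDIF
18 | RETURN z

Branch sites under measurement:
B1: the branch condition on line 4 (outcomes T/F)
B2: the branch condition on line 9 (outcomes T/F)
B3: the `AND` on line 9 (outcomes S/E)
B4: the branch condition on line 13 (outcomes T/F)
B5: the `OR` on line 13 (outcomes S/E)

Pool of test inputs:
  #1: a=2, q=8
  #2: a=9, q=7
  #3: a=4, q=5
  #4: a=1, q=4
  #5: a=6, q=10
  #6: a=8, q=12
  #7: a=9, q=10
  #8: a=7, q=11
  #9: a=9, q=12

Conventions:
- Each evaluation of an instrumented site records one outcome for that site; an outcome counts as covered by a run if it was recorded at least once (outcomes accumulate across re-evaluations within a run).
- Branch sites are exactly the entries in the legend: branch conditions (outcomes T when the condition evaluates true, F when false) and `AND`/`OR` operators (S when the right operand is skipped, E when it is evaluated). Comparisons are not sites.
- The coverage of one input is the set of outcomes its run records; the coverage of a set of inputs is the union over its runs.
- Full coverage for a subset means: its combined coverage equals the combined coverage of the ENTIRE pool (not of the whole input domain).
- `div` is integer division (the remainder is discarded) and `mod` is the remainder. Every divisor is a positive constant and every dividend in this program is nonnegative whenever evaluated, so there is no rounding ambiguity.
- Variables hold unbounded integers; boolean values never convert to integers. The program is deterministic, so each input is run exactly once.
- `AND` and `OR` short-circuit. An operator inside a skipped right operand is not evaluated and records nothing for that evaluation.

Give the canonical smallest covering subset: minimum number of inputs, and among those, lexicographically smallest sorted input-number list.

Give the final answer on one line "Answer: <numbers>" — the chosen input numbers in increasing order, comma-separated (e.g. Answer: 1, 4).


test 1 (a=2, q=8) fires B1->T, B3->S, B2->F, B5->E, B4->T; hits B1=T, B2=F, B3=S, B4=T, B5=E
test 2 (a=9, q=7) fires B1->T, B3->S, B2->F, B5->E, B4->T; hits B1=T, B2=F, B3=S, B4=T, B5=E
test 3 (a=4, q=5) fires B1->T, B3->E, B2->F, B5->S, B4->T; hits B1=T, B2=F, B3=E, B4=T, B5=S
test 4 (a=1, q=4) fires B1->F, B3->E, B2->T, B5->S, B4->T; hits B1=F, B2=T, B3=E, B4=T, B5=S
test 5 (a=6, q=10) fires B1->T, B3->S, B2->F, B5->E, B4->F; hits B1=T, B2=F, B3=S, B4=F, B5=E
test 6 (a=8, q=12) fires B1->T, B3->S, B2->F, B5->E, B4->F; hits B1=T, B2=F, B3=S, B4=F, B5=E
test 7 (a=9, q=10) fires B1->T, B3->S, B2->F, B5->E, B4->F; hits B1=T, B2=F, B3=S, B4=F, B5=E
test 8 (a=7, q=11) fires B1->T, B3->S, B2->F, B5->E, B4->F; hits B1=T, B2=F, B3=S, B4=F, B5=E
test 9 (a=9, q=12) fires B1->T, B3->S, B2->F, B5->E, B4->F; hits B1=T, B2=F, B3=S, B4=F, B5=E
the full pool covers 10 outcomes: B1=T, B1=F, B2=T, B2=F, B3=S, B3=E, B4=T, B4=F, B5=S, B5=E
every size-1 subset falls short of the 10 outcomes (best: 5/10)
at size 2, {4, 5} reaches all 10 outcomes; every lexicographically earlier size-2 subset fails
Answer: 4, 5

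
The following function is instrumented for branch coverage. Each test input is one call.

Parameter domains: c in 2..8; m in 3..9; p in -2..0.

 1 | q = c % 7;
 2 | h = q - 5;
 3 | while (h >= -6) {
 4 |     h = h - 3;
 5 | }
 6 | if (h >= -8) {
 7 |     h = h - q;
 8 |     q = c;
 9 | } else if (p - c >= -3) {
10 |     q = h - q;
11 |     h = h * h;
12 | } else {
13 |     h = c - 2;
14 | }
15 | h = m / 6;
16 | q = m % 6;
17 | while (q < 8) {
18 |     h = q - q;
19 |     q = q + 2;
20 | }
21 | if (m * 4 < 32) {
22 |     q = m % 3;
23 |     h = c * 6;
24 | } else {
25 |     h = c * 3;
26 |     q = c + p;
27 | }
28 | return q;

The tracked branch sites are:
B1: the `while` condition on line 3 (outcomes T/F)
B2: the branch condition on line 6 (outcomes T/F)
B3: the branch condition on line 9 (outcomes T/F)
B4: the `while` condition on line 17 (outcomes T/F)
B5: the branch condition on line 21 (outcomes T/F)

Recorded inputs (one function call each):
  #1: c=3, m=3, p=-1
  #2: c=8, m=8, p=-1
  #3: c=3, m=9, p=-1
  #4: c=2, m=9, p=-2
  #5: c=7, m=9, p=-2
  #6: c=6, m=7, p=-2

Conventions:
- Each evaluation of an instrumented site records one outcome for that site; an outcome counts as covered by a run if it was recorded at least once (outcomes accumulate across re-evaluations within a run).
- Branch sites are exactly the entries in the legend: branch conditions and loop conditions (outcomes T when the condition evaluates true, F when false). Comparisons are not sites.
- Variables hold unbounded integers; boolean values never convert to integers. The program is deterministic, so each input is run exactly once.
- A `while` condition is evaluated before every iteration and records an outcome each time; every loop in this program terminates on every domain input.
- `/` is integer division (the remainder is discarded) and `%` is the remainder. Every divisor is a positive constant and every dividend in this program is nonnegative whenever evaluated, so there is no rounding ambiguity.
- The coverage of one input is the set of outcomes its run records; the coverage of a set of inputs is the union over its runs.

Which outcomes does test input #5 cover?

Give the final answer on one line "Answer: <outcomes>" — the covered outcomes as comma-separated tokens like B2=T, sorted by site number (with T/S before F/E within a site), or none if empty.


Tracing the run of input #5 (c=7, m=9, p=-2):
  B1->T, B1->F, B2->T, B4->T, B4->T, B4->T, B4->F, B5->F
as a set, this run covers: B1=T, B1=F, B2=T, B4=T, B4=F, B5=F
Answer: B1=T, B1=F, B2=T, B4=T, B4=F, B5=F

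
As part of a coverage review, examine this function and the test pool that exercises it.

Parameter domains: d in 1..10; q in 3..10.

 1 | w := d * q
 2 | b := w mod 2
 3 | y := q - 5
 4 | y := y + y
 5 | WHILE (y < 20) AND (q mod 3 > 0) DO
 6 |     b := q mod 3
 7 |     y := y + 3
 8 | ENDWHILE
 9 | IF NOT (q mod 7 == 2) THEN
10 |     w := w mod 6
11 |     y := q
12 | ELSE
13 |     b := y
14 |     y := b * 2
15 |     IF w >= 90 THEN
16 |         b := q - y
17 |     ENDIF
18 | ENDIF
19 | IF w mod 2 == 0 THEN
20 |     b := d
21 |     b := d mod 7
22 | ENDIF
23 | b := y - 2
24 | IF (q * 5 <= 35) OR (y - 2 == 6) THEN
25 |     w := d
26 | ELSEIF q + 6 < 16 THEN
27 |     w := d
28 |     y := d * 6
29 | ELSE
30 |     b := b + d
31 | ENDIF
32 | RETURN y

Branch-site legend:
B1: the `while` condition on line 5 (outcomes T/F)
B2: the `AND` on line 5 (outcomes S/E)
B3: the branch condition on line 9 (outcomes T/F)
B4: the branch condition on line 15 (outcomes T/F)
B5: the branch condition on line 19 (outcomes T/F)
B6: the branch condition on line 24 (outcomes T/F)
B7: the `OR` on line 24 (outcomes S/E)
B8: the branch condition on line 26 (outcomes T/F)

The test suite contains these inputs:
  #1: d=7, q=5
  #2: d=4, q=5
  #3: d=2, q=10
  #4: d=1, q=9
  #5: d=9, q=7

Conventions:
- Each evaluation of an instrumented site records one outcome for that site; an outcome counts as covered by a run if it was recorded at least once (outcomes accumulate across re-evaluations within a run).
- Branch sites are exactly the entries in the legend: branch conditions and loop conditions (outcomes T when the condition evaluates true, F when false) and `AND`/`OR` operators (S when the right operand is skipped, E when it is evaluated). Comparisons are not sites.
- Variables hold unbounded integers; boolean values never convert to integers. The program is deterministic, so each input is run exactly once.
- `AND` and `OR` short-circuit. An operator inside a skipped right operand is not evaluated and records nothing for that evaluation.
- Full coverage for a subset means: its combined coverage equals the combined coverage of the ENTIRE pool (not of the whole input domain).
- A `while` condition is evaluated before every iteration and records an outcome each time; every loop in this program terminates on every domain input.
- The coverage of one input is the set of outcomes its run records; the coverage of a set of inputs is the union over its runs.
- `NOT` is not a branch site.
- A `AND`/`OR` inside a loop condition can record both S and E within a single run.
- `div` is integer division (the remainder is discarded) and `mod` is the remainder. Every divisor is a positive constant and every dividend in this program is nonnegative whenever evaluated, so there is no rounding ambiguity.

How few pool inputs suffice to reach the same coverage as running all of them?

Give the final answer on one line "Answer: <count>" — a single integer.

#1 (d=7, q=5) -> B2->E, B1->T, B2->E, B1->T, B2->E, B1->T, B2->E, B1->T, B2->E, B1->T, B2->E, B1->T, B2->E, B1->T, ...; covered: B1=T, B1=F, B2=S, B2=E, B3=T, B5=F, B6=T, B7=S
#2 (d=4, q=5) -> B2->E, B1->T, B2->E, B1->T, B2->E, B1->T, B2->E, B1->T, B2->E, B1->T, B2->E, B1->T, B2->E, B1->T, ...; covered: B1=T, B1=F, B2=S, B2=E, B3=T, B5=T, B6=T, B7=S
#3 (d=2, q=10) -> B2->E, B1->T, B2->E, B1->T, B2->E, B1->T, B2->E, B1->T, B2->S, B1->F, B3->T, B5->T, B7->E, B6->F, ...; covered: B1=T, B1=F, B2=S, B2=E, B3=T, B5=T, B6=F, B7=E, B8=F
#4 (d=1, q=9) -> B2->E, B1->F, B3->F, B4->F, B5->F, B7->E, B6->F, B8->T; covered: B1=F, B2=E, B3=F, B4=F, B5=F, B6=F, B7=E, B8=T
#5 (d=9, q=7) -> B2->E, B1->T, B2->E, B1->T, B2->E, B1->T, B2->E, B1->T, B2->E, B1->T, B2->E, B1->T, B2->S, B1->F, ...; covered: B1=T, B1=F, B2=S, B2=E, B3=T, B5=F, B6=T, B7=S
union over all inputs: B1=T, B1=F, B2=S, B2=E, B3=T, B3=F, B4=F, B5=T, B5=F, B6=T, B6=F, B7=S, B7=E, B8=T, B8=F (15 outcomes)
size 1 is not enough: best union over all size-1 subsets is 9/15
size 2 is not enough: best union over all size-2 subsets is 14/15
size 3: inputs {1, 3, 4} cover all 15 outcomes, and no lexicographically smaller subset of this size does

Answer: 3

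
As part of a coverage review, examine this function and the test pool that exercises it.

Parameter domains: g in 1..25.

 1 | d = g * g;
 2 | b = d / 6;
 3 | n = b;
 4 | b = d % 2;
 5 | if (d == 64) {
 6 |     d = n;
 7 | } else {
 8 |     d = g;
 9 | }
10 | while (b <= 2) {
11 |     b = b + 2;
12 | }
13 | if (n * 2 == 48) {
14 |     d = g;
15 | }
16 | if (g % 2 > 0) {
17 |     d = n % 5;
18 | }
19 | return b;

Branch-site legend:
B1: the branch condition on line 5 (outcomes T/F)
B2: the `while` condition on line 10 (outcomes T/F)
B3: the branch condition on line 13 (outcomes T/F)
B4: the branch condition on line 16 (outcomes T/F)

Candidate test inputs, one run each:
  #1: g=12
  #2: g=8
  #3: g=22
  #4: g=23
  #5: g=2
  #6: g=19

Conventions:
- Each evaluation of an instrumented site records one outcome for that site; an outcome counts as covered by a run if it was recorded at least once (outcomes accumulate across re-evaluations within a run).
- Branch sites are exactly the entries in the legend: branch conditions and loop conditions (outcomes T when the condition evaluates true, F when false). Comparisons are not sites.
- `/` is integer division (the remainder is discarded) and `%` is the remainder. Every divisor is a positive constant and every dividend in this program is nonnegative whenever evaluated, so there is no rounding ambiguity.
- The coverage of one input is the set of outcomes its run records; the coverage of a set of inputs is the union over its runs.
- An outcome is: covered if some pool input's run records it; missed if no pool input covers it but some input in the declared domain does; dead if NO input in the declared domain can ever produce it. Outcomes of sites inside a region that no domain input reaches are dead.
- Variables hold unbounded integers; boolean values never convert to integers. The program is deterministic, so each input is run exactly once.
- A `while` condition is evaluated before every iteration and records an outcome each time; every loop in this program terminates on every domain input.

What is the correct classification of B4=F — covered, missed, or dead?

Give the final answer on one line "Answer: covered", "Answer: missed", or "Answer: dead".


B4=F is recorded by pool input(s) 1, 2, 3, 5 -> covered
Answer: covered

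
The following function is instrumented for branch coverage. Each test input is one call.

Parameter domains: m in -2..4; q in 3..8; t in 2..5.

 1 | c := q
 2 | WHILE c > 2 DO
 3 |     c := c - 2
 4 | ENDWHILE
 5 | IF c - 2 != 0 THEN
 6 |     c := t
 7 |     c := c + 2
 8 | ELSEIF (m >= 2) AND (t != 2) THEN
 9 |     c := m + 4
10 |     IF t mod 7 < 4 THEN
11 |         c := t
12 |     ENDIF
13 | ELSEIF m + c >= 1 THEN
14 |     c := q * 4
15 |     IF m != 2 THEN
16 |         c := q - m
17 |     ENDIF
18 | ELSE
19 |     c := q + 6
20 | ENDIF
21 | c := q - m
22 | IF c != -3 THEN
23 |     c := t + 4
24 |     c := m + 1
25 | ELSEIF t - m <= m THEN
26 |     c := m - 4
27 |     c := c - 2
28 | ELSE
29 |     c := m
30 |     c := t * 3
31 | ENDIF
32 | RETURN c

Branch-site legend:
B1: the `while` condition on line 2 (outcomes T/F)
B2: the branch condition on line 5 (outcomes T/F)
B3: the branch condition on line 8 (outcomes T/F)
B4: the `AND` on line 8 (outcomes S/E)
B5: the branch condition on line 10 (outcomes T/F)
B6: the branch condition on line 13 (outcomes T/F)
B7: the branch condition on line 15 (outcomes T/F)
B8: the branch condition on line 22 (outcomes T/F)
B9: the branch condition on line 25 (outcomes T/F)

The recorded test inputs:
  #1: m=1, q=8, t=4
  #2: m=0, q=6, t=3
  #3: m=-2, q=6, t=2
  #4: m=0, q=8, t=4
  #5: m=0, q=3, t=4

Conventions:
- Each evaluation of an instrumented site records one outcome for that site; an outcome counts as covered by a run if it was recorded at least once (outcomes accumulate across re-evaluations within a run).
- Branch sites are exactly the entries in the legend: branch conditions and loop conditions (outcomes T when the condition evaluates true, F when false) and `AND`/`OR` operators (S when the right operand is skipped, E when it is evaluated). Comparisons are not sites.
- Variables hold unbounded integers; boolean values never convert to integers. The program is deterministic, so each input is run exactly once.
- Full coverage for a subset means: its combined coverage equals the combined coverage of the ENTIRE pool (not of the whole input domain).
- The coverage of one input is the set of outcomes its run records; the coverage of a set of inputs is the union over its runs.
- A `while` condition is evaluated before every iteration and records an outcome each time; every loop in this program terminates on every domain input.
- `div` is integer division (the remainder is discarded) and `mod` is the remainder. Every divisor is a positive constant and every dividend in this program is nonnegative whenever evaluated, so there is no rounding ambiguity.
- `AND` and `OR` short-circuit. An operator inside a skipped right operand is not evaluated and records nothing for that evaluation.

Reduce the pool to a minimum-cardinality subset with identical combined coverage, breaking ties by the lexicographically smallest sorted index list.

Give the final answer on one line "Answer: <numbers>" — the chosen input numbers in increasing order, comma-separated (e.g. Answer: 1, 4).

input #1, m=1, q=8, t=4: outcomes B1=T, B1=F, B2=F, B3=F, B4=S, B6=T, B7=T, B8=T
input #2, m=0, q=6, t=3: outcomes B1=T, B1=F, B2=F, B3=F, B4=S, B6=T, B7=T, B8=T
input #3, m=-2, q=6, t=2: outcomes B1=T, B1=F, B2=F, B3=F, B4=S, B6=F, B8=T
input #4, m=0, q=8, t=4: outcomes B1=T, B1=F, B2=F, B3=F, B4=S, B6=T, B7=T, B8=T
input #5, m=0, q=3, t=4: outcomes B1=T, B1=F, B2=T, B8=T
union over all inputs: B1=T, B1=F, B2=T, B2=F, B3=F, B4=S, B6=T, B6=F, B7=T, B8=T (10 outcomes)
size 1 is not enough: best union over all size-1 subsets is 8/10
size 2 is not enough: best union over all size-2 subsets is 9/10
the canonical winner is {1, 3, 5}: size 3, full 10-outcome coverage, earliest index list among size-3 covers

Answer: 1, 3, 5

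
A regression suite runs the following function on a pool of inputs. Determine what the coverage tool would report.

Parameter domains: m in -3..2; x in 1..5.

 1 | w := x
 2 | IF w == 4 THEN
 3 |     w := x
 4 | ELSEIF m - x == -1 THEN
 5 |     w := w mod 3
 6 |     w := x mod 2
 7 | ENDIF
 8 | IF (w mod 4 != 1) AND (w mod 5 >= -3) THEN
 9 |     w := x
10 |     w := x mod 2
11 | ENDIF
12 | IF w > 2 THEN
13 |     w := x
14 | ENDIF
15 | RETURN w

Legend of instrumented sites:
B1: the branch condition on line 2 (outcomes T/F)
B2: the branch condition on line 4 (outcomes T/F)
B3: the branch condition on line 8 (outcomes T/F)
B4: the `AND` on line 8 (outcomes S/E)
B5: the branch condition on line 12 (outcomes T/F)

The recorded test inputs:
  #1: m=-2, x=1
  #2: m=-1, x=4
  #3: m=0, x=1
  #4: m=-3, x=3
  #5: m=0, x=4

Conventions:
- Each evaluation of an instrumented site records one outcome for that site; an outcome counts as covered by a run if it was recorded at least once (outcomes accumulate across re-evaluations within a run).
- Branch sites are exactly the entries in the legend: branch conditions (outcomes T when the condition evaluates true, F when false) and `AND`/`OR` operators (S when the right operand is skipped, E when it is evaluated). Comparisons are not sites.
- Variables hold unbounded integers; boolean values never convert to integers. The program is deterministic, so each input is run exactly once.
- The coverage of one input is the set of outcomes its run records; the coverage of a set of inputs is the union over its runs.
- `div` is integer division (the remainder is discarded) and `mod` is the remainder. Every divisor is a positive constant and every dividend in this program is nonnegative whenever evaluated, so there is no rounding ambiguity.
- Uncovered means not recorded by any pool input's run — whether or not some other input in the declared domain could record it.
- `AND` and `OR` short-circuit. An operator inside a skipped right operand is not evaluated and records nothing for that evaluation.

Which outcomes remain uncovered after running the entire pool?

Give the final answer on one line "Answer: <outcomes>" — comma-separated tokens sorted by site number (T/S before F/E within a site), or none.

test 1 (m=-2, x=1) fires B1->F, B2->F, B4->S, B3->F, B5->F; hits B1=F, B2=F, B3=F, B4=S, B5=F
test 2 (m=-1, x=4) fires B1->T, B4->E, B3->T, B5->F; hits B1=T, B3=T, B4=E, B5=F
test 3 (m=0, x=1) fires B1->F, B2->T, B4->S, B3->F, B5->F; hits B1=F, B2=T, B3=F, B4=S, B5=F
test 4 (m=-3, x=3) fires B1->F, B2->F, B4->E, B3->T, B5->F; hits B1=F, B2=F, B3=T, B4=E, B5=F
test 5 (m=0, x=4) fires B1->T, B4->E, B3->T, B5->F; hits B1=T, B3=T, B4=E, B5=F
union over the pool: B1=T, B1=F, B2=T, B2=F, B3=T, B3=F, B4=S, B4=E, B5=F
uncovered (1 of 10): B5=T

Answer: B5=T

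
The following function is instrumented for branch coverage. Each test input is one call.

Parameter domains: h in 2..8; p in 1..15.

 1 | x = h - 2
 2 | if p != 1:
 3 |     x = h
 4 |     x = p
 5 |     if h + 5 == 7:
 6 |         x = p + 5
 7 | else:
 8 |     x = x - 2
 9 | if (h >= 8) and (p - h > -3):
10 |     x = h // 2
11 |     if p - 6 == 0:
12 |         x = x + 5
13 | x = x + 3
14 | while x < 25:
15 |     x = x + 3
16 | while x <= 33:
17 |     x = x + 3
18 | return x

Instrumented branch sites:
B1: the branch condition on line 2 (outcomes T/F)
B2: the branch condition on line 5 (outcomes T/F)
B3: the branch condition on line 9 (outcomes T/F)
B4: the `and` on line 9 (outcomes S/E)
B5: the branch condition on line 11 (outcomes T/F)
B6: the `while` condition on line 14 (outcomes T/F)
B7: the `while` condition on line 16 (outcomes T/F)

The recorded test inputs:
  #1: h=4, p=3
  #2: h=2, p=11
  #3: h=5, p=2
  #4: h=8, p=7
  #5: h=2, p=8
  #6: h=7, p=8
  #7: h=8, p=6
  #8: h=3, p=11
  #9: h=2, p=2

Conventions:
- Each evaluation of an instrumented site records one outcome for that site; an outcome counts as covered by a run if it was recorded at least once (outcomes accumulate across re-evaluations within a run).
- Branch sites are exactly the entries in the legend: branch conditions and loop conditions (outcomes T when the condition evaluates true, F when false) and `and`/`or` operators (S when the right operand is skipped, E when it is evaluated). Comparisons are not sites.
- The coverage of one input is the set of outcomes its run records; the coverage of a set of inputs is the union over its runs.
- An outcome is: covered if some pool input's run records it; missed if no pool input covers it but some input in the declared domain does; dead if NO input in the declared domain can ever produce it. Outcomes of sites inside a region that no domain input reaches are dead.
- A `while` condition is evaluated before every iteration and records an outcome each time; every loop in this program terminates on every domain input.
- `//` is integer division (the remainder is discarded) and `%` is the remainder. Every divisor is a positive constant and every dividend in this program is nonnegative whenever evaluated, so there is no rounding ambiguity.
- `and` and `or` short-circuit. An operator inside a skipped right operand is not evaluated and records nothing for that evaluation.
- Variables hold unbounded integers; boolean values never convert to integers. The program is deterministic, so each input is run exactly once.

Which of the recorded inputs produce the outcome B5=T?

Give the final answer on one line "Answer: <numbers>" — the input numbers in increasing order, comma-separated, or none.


input #1 (h=4, p=3): does not record B5=T
input #2 (h=2, p=11): does not record B5=T
input #3 (h=5, p=2): does not record B5=T
input #4 (h=8, p=7): does not record B5=T
input #5 (h=2, p=8): does not record B5=T
input #6 (h=7, p=8): does not record B5=T
input #7 (h=8, p=6): records B5=T
input #8 (h=3, p=11): does not record B5=T
input #9 (h=2, p=2): does not record B5=T
Answer: 7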